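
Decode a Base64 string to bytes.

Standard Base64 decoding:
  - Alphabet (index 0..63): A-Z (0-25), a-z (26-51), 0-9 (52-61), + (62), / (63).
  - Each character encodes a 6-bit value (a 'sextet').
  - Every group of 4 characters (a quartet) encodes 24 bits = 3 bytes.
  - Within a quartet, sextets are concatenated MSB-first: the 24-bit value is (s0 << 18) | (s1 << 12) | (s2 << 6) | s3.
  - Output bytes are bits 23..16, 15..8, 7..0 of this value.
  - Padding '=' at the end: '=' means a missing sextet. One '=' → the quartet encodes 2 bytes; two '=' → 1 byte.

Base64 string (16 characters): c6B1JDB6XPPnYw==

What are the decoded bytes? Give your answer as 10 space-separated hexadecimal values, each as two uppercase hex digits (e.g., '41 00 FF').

Answer: 73 A0 75 24 30 7A 5C F3 E7 63

Derivation:
After char 0 ('c'=28): chars_in_quartet=1 acc=0x1C bytes_emitted=0
After char 1 ('6'=58): chars_in_quartet=2 acc=0x73A bytes_emitted=0
After char 2 ('B'=1): chars_in_quartet=3 acc=0x1CE81 bytes_emitted=0
After char 3 ('1'=53): chars_in_quartet=4 acc=0x73A075 -> emit 73 A0 75, reset; bytes_emitted=3
After char 4 ('J'=9): chars_in_quartet=1 acc=0x9 bytes_emitted=3
After char 5 ('D'=3): chars_in_quartet=2 acc=0x243 bytes_emitted=3
After char 6 ('B'=1): chars_in_quartet=3 acc=0x90C1 bytes_emitted=3
After char 7 ('6'=58): chars_in_quartet=4 acc=0x24307A -> emit 24 30 7A, reset; bytes_emitted=6
After char 8 ('X'=23): chars_in_quartet=1 acc=0x17 bytes_emitted=6
After char 9 ('P'=15): chars_in_quartet=2 acc=0x5CF bytes_emitted=6
After char 10 ('P'=15): chars_in_quartet=3 acc=0x173CF bytes_emitted=6
After char 11 ('n'=39): chars_in_quartet=4 acc=0x5CF3E7 -> emit 5C F3 E7, reset; bytes_emitted=9
After char 12 ('Y'=24): chars_in_quartet=1 acc=0x18 bytes_emitted=9
After char 13 ('w'=48): chars_in_quartet=2 acc=0x630 bytes_emitted=9
Padding '==': partial quartet acc=0x630 -> emit 63; bytes_emitted=10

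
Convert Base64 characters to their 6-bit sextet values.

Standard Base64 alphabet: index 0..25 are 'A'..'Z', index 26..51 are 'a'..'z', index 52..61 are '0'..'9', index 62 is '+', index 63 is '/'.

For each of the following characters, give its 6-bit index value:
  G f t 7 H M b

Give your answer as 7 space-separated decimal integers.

'G': A..Z range, ord('G') − ord('A') = 6
'f': a..z range, 26 + ord('f') − ord('a') = 31
't': a..z range, 26 + ord('t') − ord('a') = 45
'7': 0..9 range, 52 + ord('7') − ord('0') = 59
'H': A..Z range, ord('H') − ord('A') = 7
'M': A..Z range, ord('M') − ord('A') = 12
'b': a..z range, 26 + ord('b') − ord('a') = 27

Answer: 6 31 45 59 7 12 27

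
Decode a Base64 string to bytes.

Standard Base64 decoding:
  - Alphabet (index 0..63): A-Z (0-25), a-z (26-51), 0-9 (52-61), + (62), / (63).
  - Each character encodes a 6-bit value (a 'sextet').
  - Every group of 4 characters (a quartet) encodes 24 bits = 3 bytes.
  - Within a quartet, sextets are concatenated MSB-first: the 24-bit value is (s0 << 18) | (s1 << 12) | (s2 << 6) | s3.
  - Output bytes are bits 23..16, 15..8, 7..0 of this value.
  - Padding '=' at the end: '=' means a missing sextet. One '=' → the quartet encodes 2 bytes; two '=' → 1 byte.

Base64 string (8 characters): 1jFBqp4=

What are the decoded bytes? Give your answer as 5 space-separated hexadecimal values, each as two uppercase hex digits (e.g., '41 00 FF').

Answer: D6 31 41 AA 9E

Derivation:
After char 0 ('1'=53): chars_in_quartet=1 acc=0x35 bytes_emitted=0
After char 1 ('j'=35): chars_in_quartet=2 acc=0xD63 bytes_emitted=0
After char 2 ('F'=5): chars_in_quartet=3 acc=0x358C5 bytes_emitted=0
After char 3 ('B'=1): chars_in_quartet=4 acc=0xD63141 -> emit D6 31 41, reset; bytes_emitted=3
After char 4 ('q'=42): chars_in_quartet=1 acc=0x2A bytes_emitted=3
After char 5 ('p'=41): chars_in_quartet=2 acc=0xAA9 bytes_emitted=3
After char 6 ('4'=56): chars_in_quartet=3 acc=0x2AA78 bytes_emitted=3
Padding '=': partial quartet acc=0x2AA78 -> emit AA 9E; bytes_emitted=5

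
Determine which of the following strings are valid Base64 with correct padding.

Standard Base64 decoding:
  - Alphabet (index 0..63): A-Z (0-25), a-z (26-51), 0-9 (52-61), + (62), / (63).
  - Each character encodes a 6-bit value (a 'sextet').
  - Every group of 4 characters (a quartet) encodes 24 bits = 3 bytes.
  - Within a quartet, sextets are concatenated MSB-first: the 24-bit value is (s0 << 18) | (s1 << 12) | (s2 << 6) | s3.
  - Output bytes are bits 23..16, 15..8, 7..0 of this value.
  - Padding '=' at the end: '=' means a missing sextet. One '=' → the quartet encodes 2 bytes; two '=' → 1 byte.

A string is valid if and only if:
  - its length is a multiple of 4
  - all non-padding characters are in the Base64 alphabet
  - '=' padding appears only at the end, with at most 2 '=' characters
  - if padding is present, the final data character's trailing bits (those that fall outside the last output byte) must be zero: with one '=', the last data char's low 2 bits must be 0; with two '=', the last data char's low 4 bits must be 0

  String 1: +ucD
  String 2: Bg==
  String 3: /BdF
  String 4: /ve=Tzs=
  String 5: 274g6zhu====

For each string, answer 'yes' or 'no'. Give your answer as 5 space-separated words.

String 1: '+ucD' → valid
String 2: 'Bg==' → valid
String 3: '/BdF' → valid
String 4: '/ve=Tzs=' → invalid (bad char(s): ['=']; '=' in middle)
String 5: '274g6zhu====' → invalid (4 pad chars (max 2))

Answer: yes yes yes no no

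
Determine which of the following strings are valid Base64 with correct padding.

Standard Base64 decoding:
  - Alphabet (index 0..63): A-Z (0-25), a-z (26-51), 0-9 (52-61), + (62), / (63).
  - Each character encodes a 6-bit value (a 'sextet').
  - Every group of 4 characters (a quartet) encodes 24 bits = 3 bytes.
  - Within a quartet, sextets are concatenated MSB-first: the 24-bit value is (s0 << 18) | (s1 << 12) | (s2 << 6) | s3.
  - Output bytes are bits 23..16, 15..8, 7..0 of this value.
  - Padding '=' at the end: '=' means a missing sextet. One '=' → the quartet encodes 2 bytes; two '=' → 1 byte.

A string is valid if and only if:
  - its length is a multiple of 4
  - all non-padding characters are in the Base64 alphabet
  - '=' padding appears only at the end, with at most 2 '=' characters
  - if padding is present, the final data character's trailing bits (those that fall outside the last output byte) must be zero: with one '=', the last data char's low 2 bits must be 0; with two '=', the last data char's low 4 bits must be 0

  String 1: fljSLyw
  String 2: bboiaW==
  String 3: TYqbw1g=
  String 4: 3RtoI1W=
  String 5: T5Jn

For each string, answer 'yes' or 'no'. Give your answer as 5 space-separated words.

Answer: no no yes no yes

Derivation:
String 1: 'fljSLyw' → invalid (len=7 not mult of 4)
String 2: 'bboiaW==' → invalid (bad trailing bits)
String 3: 'TYqbw1g=' → valid
String 4: '3RtoI1W=' → invalid (bad trailing bits)
String 5: 'T5Jn' → valid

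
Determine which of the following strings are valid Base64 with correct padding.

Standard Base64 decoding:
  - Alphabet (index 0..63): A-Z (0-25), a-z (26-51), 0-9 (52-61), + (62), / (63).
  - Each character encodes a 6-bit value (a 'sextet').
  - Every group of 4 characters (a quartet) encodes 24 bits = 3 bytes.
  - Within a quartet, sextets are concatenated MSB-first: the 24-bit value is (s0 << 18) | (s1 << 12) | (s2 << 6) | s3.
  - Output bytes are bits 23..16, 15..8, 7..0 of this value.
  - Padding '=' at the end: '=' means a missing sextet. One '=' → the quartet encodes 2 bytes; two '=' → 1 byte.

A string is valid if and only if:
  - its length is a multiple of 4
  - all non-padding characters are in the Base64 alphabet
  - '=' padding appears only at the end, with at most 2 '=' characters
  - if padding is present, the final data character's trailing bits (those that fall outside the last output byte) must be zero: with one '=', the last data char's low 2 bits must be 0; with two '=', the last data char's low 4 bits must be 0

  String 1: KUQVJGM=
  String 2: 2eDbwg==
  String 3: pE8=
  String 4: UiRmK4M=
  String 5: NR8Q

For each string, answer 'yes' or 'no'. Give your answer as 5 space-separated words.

Answer: yes yes yes yes yes

Derivation:
String 1: 'KUQVJGM=' → valid
String 2: '2eDbwg==' → valid
String 3: 'pE8=' → valid
String 4: 'UiRmK4M=' → valid
String 5: 'NR8Q' → valid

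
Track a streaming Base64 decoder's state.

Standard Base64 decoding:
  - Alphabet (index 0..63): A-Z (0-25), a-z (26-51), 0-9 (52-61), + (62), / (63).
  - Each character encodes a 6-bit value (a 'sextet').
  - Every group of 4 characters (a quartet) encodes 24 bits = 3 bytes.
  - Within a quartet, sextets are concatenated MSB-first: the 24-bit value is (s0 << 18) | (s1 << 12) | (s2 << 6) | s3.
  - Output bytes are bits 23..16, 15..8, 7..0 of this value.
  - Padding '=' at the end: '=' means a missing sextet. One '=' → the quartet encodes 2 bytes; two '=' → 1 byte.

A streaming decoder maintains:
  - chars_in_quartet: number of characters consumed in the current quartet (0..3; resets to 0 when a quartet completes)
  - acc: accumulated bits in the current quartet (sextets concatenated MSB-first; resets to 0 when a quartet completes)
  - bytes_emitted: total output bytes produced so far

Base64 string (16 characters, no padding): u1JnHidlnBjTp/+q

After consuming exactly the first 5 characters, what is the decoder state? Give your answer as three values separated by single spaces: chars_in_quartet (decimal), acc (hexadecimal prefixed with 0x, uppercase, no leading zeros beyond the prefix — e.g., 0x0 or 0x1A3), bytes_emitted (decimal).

Answer: 1 0x7 3

Derivation:
After char 0 ('u'=46): chars_in_quartet=1 acc=0x2E bytes_emitted=0
After char 1 ('1'=53): chars_in_quartet=2 acc=0xBB5 bytes_emitted=0
After char 2 ('J'=9): chars_in_quartet=3 acc=0x2ED49 bytes_emitted=0
After char 3 ('n'=39): chars_in_quartet=4 acc=0xBB5267 -> emit BB 52 67, reset; bytes_emitted=3
After char 4 ('H'=7): chars_in_quartet=1 acc=0x7 bytes_emitted=3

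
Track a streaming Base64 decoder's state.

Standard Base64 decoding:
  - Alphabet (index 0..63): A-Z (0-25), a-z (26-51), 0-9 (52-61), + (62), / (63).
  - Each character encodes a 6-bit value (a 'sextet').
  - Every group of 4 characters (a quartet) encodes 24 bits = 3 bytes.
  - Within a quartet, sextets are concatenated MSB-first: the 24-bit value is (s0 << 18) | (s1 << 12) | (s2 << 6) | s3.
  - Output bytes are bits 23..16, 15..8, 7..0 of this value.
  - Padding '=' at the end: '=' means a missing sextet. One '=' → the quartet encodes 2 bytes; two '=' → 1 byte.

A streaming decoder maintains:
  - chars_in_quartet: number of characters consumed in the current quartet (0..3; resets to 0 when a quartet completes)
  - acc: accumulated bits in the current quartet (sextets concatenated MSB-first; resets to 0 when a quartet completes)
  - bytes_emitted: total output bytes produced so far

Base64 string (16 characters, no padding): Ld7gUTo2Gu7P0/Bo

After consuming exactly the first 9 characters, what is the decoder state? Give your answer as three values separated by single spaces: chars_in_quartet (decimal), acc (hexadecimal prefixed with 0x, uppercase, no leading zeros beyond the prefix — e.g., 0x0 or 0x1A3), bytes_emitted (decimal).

After char 0 ('L'=11): chars_in_quartet=1 acc=0xB bytes_emitted=0
After char 1 ('d'=29): chars_in_quartet=2 acc=0x2DD bytes_emitted=0
After char 2 ('7'=59): chars_in_quartet=3 acc=0xB77B bytes_emitted=0
After char 3 ('g'=32): chars_in_quartet=4 acc=0x2DDEE0 -> emit 2D DE E0, reset; bytes_emitted=3
After char 4 ('U'=20): chars_in_quartet=1 acc=0x14 bytes_emitted=3
After char 5 ('T'=19): chars_in_quartet=2 acc=0x513 bytes_emitted=3
After char 6 ('o'=40): chars_in_quartet=3 acc=0x144E8 bytes_emitted=3
After char 7 ('2'=54): chars_in_quartet=4 acc=0x513A36 -> emit 51 3A 36, reset; bytes_emitted=6
After char 8 ('G'=6): chars_in_quartet=1 acc=0x6 bytes_emitted=6

Answer: 1 0x6 6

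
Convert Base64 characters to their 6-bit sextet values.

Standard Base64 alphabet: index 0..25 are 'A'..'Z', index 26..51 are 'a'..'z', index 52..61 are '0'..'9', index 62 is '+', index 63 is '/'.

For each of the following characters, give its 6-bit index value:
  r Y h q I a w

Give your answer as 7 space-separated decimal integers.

'r': a..z range, 26 + ord('r') − ord('a') = 43
'Y': A..Z range, ord('Y') − ord('A') = 24
'h': a..z range, 26 + ord('h') − ord('a') = 33
'q': a..z range, 26 + ord('q') − ord('a') = 42
'I': A..Z range, ord('I') − ord('A') = 8
'a': a..z range, 26 + ord('a') − ord('a') = 26
'w': a..z range, 26 + ord('w') − ord('a') = 48

Answer: 43 24 33 42 8 26 48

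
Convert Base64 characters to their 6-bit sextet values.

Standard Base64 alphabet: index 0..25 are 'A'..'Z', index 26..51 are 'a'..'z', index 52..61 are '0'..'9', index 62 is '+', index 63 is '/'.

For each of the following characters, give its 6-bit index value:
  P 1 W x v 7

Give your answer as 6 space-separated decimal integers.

'P': A..Z range, ord('P') − ord('A') = 15
'1': 0..9 range, 52 + ord('1') − ord('0') = 53
'W': A..Z range, ord('W') − ord('A') = 22
'x': a..z range, 26 + ord('x') − ord('a') = 49
'v': a..z range, 26 + ord('v') − ord('a') = 47
'7': 0..9 range, 52 + ord('7') − ord('0') = 59

Answer: 15 53 22 49 47 59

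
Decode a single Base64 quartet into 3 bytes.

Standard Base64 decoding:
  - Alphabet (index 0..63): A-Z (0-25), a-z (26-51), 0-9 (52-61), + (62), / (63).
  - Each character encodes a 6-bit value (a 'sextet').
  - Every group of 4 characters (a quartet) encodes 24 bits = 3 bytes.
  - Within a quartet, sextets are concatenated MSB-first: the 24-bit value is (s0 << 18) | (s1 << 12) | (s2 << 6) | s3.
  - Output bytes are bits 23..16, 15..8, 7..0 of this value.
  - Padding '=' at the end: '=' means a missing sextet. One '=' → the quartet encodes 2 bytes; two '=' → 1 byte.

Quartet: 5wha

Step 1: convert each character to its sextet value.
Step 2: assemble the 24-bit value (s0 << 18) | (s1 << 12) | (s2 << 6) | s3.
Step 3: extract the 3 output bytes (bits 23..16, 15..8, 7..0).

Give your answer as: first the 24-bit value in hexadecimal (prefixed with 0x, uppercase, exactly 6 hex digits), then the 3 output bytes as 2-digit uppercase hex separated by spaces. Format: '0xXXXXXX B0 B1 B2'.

Answer: 0xE7085A E7 08 5A

Derivation:
Sextets: 5=57, w=48, h=33, a=26
24-bit: (57<<18) | (48<<12) | (33<<6) | 26
      = 0xE40000 | 0x030000 | 0x000840 | 0x00001A
      = 0xE7085A
Bytes: (v>>16)&0xFF=E7, (v>>8)&0xFF=08, v&0xFF=5A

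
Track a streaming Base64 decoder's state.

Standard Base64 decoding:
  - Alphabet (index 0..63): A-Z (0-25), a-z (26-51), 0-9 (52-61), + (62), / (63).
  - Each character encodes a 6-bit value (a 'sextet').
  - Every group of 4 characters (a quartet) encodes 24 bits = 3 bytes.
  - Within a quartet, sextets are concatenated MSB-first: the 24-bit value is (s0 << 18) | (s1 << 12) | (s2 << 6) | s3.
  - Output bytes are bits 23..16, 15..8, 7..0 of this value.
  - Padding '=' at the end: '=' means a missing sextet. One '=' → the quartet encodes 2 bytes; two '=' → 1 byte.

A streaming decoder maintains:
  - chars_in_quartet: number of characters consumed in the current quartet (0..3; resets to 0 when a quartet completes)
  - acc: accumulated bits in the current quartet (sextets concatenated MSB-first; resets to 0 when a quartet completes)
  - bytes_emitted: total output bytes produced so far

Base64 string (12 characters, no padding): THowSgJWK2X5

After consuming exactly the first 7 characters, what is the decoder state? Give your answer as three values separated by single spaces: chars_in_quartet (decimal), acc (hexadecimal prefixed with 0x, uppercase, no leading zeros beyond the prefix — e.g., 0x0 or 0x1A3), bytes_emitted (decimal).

Answer: 3 0x12809 3

Derivation:
After char 0 ('T'=19): chars_in_quartet=1 acc=0x13 bytes_emitted=0
After char 1 ('H'=7): chars_in_quartet=2 acc=0x4C7 bytes_emitted=0
After char 2 ('o'=40): chars_in_quartet=3 acc=0x131E8 bytes_emitted=0
After char 3 ('w'=48): chars_in_quartet=4 acc=0x4C7A30 -> emit 4C 7A 30, reset; bytes_emitted=3
After char 4 ('S'=18): chars_in_quartet=1 acc=0x12 bytes_emitted=3
After char 5 ('g'=32): chars_in_quartet=2 acc=0x4A0 bytes_emitted=3
After char 6 ('J'=9): chars_in_quartet=3 acc=0x12809 bytes_emitted=3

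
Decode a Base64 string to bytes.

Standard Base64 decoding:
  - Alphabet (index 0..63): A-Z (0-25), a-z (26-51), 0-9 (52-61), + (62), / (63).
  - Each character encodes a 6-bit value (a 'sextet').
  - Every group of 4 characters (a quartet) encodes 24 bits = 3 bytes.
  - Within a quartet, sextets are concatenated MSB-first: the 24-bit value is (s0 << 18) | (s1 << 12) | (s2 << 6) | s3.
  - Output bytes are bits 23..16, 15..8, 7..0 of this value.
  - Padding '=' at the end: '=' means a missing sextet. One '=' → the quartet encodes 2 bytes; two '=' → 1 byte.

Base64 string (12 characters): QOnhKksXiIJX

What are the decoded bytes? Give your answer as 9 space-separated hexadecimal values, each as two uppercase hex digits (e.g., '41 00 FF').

After char 0 ('Q'=16): chars_in_quartet=1 acc=0x10 bytes_emitted=0
After char 1 ('O'=14): chars_in_quartet=2 acc=0x40E bytes_emitted=0
After char 2 ('n'=39): chars_in_quartet=3 acc=0x103A7 bytes_emitted=0
After char 3 ('h'=33): chars_in_quartet=4 acc=0x40E9E1 -> emit 40 E9 E1, reset; bytes_emitted=3
After char 4 ('K'=10): chars_in_quartet=1 acc=0xA bytes_emitted=3
After char 5 ('k'=36): chars_in_quartet=2 acc=0x2A4 bytes_emitted=3
After char 6 ('s'=44): chars_in_quartet=3 acc=0xA92C bytes_emitted=3
After char 7 ('X'=23): chars_in_quartet=4 acc=0x2A4B17 -> emit 2A 4B 17, reset; bytes_emitted=6
After char 8 ('i'=34): chars_in_quartet=1 acc=0x22 bytes_emitted=6
After char 9 ('I'=8): chars_in_quartet=2 acc=0x888 bytes_emitted=6
After char 10 ('J'=9): chars_in_quartet=3 acc=0x22209 bytes_emitted=6
After char 11 ('X'=23): chars_in_quartet=4 acc=0x888257 -> emit 88 82 57, reset; bytes_emitted=9

Answer: 40 E9 E1 2A 4B 17 88 82 57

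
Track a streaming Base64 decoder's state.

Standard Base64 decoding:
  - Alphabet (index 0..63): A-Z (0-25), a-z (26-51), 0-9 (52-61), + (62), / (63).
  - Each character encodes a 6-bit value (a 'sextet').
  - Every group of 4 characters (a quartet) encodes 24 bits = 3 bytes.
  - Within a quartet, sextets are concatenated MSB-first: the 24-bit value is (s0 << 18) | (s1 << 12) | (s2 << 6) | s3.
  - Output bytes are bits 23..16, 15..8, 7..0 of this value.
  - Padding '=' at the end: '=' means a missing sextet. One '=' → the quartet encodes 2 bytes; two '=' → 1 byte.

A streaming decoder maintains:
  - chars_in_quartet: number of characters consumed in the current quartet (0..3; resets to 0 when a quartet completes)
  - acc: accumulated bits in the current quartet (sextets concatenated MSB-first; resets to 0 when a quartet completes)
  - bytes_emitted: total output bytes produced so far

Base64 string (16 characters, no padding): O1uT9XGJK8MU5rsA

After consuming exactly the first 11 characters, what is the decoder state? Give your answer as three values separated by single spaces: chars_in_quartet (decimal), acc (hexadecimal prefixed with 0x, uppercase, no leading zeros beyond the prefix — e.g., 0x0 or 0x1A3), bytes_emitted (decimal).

After char 0 ('O'=14): chars_in_quartet=1 acc=0xE bytes_emitted=0
After char 1 ('1'=53): chars_in_quartet=2 acc=0x3B5 bytes_emitted=0
After char 2 ('u'=46): chars_in_quartet=3 acc=0xED6E bytes_emitted=0
After char 3 ('T'=19): chars_in_quartet=4 acc=0x3B5B93 -> emit 3B 5B 93, reset; bytes_emitted=3
After char 4 ('9'=61): chars_in_quartet=1 acc=0x3D bytes_emitted=3
After char 5 ('X'=23): chars_in_quartet=2 acc=0xF57 bytes_emitted=3
After char 6 ('G'=6): chars_in_quartet=3 acc=0x3D5C6 bytes_emitted=3
After char 7 ('J'=9): chars_in_quartet=4 acc=0xF57189 -> emit F5 71 89, reset; bytes_emitted=6
After char 8 ('K'=10): chars_in_quartet=1 acc=0xA bytes_emitted=6
After char 9 ('8'=60): chars_in_quartet=2 acc=0x2BC bytes_emitted=6
After char 10 ('M'=12): chars_in_quartet=3 acc=0xAF0C bytes_emitted=6

Answer: 3 0xAF0C 6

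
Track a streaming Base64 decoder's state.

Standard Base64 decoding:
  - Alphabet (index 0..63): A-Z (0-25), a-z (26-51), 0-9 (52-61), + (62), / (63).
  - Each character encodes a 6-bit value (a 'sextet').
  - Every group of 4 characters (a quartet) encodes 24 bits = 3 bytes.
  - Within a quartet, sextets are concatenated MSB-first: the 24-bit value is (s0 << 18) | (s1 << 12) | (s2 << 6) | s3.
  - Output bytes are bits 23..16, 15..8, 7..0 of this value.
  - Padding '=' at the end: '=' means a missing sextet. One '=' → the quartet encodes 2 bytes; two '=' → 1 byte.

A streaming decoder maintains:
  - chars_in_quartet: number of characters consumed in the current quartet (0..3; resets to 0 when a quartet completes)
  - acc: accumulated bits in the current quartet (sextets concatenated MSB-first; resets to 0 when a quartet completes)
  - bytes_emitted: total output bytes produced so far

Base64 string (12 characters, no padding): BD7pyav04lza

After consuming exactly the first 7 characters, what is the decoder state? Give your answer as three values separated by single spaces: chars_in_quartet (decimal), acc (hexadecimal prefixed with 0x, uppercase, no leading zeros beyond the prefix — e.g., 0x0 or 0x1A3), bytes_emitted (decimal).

After char 0 ('B'=1): chars_in_quartet=1 acc=0x1 bytes_emitted=0
After char 1 ('D'=3): chars_in_quartet=2 acc=0x43 bytes_emitted=0
After char 2 ('7'=59): chars_in_quartet=3 acc=0x10FB bytes_emitted=0
After char 3 ('p'=41): chars_in_quartet=4 acc=0x43EE9 -> emit 04 3E E9, reset; bytes_emitted=3
After char 4 ('y'=50): chars_in_quartet=1 acc=0x32 bytes_emitted=3
After char 5 ('a'=26): chars_in_quartet=2 acc=0xC9A bytes_emitted=3
After char 6 ('v'=47): chars_in_quartet=3 acc=0x326AF bytes_emitted=3

Answer: 3 0x326AF 3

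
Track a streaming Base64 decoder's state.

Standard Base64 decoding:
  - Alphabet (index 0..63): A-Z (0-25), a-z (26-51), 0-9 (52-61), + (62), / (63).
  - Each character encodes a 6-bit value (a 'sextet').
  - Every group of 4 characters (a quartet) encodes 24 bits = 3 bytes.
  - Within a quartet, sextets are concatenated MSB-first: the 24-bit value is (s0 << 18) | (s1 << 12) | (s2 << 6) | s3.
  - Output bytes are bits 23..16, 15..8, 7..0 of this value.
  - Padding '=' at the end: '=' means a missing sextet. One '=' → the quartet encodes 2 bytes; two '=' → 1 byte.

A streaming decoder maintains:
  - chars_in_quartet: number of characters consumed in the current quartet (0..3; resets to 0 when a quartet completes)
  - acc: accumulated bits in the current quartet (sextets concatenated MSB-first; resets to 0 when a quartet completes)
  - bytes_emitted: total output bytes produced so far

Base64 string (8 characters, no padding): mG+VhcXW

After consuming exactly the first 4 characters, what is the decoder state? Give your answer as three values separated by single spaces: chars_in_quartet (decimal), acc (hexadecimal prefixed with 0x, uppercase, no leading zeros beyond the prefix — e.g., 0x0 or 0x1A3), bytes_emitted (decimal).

Answer: 0 0x0 3

Derivation:
After char 0 ('m'=38): chars_in_quartet=1 acc=0x26 bytes_emitted=0
After char 1 ('G'=6): chars_in_quartet=2 acc=0x986 bytes_emitted=0
After char 2 ('+'=62): chars_in_quartet=3 acc=0x261BE bytes_emitted=0
After char 3 ('V'=21): chars_in_quartet=4 acc=0x986F95 -> emit 98 6F 95, reset; bytes_emitted=3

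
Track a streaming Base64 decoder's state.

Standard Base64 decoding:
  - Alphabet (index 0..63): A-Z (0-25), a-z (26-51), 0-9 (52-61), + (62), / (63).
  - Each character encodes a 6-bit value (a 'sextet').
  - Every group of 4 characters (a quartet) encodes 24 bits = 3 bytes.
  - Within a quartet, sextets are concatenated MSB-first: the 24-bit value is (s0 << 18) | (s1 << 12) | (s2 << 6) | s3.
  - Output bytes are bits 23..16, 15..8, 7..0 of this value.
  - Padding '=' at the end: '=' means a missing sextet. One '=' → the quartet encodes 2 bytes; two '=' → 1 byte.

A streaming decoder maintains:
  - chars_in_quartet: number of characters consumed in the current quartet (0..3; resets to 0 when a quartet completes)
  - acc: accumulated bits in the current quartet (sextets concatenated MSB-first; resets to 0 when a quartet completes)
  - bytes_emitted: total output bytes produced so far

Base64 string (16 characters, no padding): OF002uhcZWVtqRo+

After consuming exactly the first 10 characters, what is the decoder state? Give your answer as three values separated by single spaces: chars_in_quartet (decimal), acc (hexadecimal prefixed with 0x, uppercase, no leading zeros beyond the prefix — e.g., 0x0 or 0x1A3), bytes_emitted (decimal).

After char 0 ('O'=14): chars_in_quartet=1 acc=0xE bytes_emitted=0
After char 1 ('F'=5): chars_in_quartet=2 acc=0x385 bytes_emitted=0
After char 2 ('0'=52): chars_in_quartet=3 acc=0xE174 bytes_emitted=0
After char 3 ('0'=52): chars_in_quartet=4 acc=0x385D34 -> emit 38 5D 34, reset; bytes_emitted=3
After char 4 ('2'=54): chars_in_quartet=1 acc=0x36 bytes_emitted=3
After char 5 ('u'=46): chars_in_quartet=2 acc=0xDAE bytes_emitted=3
After char 6 ('h'=33): chars_in_quartet=3 acc=0x36BA1 bytes_emitted=3
After char 7 ('c'=28): chars_in_quartet=4 acc=0xDAE85C -> emit DA E8 5C, reset; bytes_emitted=6
After char 8 ('Z'=25): chars_in_quartet=1 acc=0x19 bytes_emitted=6
After char 9 ('W'=22): chars_in_quartet=2 acc=0x656 bytes_emitted=6

Answer: 2 0x656 6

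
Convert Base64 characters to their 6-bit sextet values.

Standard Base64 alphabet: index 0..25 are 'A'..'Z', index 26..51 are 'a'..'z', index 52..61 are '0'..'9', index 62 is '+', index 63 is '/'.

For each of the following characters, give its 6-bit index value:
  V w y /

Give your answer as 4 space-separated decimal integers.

Answer: 21 48 50 63

Derivation:
'V': A..Z range, ord('V') − ord('A') = 21
'w': a..z range, 26 + ord('w') − ord('a') = 48
'y': a..z range, 26 + ord('y') − ord('a') = 50
'/': index 63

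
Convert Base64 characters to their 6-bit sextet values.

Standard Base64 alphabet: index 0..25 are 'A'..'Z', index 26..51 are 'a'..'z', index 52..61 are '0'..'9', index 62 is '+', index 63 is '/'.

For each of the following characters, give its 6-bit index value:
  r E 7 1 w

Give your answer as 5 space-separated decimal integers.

Answer: 43 4 59 53 48

Derivation:
'r': a..z range, 26 + ord('r') − ord('a') = 43
'E': A..Z range, ord('E') − ord('A') = 4
'7': 0..9 range, 52 + ord('7') − ord('0') = 59
'1': 0..9 range, 52 + ord('1') − ord('0') = 53
'w': a..z range, 26 + ord('w') − ord('a') = 48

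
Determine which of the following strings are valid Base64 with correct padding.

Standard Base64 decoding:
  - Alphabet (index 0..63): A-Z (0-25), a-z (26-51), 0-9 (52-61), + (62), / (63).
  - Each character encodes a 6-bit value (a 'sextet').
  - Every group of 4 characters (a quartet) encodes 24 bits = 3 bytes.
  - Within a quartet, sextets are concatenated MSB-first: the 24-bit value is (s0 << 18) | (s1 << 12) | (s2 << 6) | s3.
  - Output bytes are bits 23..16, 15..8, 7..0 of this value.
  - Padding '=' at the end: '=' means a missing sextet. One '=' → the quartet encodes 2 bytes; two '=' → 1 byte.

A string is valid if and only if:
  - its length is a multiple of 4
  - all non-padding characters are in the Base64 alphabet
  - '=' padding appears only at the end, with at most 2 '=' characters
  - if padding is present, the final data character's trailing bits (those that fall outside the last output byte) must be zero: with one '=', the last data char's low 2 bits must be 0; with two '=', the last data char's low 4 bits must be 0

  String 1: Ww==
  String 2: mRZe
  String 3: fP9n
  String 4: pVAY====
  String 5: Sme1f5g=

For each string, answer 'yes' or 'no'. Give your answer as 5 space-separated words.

String 1: 'Ww==' → valid
String 2: 'mRZe' → valid
String 3: 'fP9n' → valid
String 4: 'pVAY====' → invalid (4 pad chars (max 2))
String 5: 'Sme1f5g=' → valid

Answer: yes yes yes no yes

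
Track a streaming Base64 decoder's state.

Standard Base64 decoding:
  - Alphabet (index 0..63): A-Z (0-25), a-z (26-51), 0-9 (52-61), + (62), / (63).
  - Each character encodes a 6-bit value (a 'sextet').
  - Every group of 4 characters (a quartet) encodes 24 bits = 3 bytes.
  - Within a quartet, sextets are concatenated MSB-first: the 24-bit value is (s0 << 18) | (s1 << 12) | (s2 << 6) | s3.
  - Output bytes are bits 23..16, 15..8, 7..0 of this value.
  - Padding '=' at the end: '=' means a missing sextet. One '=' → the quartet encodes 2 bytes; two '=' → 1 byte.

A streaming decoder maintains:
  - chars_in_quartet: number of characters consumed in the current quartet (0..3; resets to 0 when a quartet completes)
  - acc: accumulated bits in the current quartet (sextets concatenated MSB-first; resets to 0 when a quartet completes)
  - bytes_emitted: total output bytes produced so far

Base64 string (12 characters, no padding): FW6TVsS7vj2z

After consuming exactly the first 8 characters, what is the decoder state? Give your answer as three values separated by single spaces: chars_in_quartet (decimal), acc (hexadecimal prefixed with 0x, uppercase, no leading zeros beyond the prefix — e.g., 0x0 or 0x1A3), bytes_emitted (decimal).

Answer: 0 0x0 6

Derivation:
After char 0 ('F'=5): chars_in_quartet=1 acc=0x5 bytes_emitted=0
After char 1 ('W'=22): chars_in_quartet=2 acc=0x156 bytes_emitted=0
After char 2 ('6'=58): chars_in_quartet=3 acc=0x55BA bytes_emitted=0
After char 3 ('T'=19): chars_in_quartet=4 acc=0x156E93 -> emit 15 6E 93, reset; bytes_emitted=3
After char 4 ('V'=21): chars_in_quartet=1 acc=0x15 bytes_emitted=3
After char 5 ('s'=44): chars_in_quartet=2 acc=0x56C bytes_emitted=3
After char 6 ('S'=18): chars_in_quartet=3 acc=0x15B12 bytes_emitted=3
After char 7 ('7'=59): chars_in_quartet=4 acc=0x56C4BB -> emit 56 C4 BB, reset; bytes_emitted=6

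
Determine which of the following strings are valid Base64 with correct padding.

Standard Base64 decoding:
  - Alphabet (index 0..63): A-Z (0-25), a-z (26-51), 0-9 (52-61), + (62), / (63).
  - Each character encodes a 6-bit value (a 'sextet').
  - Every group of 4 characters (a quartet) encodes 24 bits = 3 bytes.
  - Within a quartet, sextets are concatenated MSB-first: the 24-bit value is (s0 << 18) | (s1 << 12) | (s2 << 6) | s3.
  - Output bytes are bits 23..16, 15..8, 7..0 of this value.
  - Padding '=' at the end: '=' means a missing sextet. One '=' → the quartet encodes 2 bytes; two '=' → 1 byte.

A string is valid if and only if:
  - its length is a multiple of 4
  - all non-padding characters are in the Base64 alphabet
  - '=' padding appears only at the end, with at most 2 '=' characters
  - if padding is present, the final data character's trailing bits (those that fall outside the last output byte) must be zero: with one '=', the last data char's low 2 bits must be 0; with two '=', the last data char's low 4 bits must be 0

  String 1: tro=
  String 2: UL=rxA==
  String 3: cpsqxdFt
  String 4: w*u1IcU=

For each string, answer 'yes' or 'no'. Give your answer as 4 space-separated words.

String 1: 'tro=' → valid
String 2: 'UL=rxA==' → invalid (bad char(s): ['=']; '=' in middle)
String 3: 'cpsqxdFt' → valid
String 4: 'w*u1IcU=' → invalid (bad char(s): ['*'])

Answer: yes no yes no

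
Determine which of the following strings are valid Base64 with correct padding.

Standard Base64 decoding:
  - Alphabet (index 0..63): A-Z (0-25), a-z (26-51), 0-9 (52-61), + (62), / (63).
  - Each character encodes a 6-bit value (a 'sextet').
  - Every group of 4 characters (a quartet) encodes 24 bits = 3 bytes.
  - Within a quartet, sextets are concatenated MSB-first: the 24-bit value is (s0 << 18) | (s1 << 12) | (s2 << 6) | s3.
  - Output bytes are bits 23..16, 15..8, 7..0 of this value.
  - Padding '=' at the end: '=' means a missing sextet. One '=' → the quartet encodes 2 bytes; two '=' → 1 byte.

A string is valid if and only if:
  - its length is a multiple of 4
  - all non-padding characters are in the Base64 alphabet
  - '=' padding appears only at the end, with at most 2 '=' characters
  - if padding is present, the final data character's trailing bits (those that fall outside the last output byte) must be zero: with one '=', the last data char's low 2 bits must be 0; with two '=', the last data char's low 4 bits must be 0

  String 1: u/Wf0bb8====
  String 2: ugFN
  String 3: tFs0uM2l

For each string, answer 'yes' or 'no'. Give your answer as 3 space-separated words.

String 1: 'u/Wf0bb8====' → invalid (4 pad chars (max 2))
String 2: 'ugFN' → valid
String 3: 'tFs0uM2l' → valid

Answer: no yes yes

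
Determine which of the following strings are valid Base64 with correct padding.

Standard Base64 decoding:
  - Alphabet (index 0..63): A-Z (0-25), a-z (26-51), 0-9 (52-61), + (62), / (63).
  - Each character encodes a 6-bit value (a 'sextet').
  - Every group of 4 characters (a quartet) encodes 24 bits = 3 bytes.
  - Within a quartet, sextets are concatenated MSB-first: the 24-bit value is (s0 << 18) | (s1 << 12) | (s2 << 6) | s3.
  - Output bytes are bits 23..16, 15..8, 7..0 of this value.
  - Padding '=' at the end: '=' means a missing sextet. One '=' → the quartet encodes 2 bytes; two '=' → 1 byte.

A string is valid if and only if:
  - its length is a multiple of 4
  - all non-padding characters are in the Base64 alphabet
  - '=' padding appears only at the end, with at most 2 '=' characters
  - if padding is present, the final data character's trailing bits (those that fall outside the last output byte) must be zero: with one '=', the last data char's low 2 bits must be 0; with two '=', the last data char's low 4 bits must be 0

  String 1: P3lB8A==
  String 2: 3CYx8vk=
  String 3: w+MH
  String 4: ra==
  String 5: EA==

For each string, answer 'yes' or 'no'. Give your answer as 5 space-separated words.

String 1: 'P3lB8A==' → valid
String 2: '3CYx8vk=' → valid
String 3: 'w+MH' → valid
String 4: 'ra==' → invalid (bad trailing bits)
String 5: 'EA==' → valid

Answer: yes yes yes no yes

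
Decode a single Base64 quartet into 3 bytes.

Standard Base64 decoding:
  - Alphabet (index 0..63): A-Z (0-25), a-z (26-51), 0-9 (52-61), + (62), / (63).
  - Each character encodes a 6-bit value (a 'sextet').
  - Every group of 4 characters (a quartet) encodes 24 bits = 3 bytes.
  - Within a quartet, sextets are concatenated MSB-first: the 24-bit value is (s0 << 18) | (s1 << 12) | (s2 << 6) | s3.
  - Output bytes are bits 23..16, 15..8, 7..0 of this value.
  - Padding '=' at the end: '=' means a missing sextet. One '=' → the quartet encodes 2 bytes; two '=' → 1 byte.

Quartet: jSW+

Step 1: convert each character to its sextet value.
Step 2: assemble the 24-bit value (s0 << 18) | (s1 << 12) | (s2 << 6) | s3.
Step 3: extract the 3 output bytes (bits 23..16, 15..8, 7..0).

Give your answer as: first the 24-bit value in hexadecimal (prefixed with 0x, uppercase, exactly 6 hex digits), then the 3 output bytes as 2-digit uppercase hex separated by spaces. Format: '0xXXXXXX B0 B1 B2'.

Answer: 0x8D25BE 8D 25 BE

Derivation:
Sextets: j=35, S=18, W=22, +=62
24-bit: (35<<18) | (18<<12) | (22<<6) | 62
      = 0x8C0000 | 0x012000 | 0x000580 | 0x00003E
      = 0x8D25BE
Bytes: (v>>16)&0xFF=8D, (v>>8)&0xFF=25, v&0xFF=BE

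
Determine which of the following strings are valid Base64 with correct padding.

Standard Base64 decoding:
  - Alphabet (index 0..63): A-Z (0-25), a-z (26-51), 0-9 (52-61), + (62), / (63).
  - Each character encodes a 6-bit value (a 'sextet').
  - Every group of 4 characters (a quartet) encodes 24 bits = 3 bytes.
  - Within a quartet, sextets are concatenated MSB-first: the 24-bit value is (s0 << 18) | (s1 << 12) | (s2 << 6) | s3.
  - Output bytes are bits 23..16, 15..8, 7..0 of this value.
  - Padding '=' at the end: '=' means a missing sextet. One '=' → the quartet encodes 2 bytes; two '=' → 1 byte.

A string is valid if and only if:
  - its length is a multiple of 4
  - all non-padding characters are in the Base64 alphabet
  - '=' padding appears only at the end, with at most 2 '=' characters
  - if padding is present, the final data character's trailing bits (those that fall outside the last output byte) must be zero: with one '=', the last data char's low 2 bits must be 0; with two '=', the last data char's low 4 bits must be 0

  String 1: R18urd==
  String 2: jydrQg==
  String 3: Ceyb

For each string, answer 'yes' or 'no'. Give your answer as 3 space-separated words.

String 1: 'R18urd==' → invalid (bad trailing bits)
String 2: 'jydrQg==' → valid
String 3: 'Ceyb' → valid

Answer: no yes yes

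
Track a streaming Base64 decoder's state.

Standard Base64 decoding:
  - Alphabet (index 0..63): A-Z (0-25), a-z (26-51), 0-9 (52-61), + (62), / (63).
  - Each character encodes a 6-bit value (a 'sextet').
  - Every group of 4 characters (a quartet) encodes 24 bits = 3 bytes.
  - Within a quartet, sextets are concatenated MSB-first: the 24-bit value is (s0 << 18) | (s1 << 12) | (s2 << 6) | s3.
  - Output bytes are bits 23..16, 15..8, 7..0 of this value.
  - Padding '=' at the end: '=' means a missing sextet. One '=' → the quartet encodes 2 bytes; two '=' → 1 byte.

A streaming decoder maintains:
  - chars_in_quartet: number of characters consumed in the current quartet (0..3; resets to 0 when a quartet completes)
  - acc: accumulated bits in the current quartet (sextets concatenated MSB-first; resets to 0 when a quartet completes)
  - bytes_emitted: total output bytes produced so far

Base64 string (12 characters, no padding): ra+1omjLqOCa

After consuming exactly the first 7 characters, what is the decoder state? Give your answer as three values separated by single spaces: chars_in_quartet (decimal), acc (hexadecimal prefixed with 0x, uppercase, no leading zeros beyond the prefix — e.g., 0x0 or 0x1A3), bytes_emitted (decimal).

Answer: 3 0x289A3 3

Derivation:
After char 0 ('r'=43): chars_in_quartet=1 acc=0x2B bytes_emitted=0
After char 1 ('a'=26): chars_in_quartet=2 acc=0xADA bytes_emitted=0
After char 2 ('+'=62): chars_in_quartet=3 acc=0x2B6BE bytes_emitted=0
After char 3 ('1'=53): chars_in_quartet=4 acc=0xADAFB5 -> emit AD AF B5, reset; bytes_emitted=3
After char 4 ('o'=40): chars_in_quartet=1 acc=0x28 bytes_emitted=3
After char 5 ('m'=38): chars_in_quartet=2 acc=0xA26 bytes_emitted=3
After char 6 ('j'=35): chars_in_quartet=3 acc=0x289A3 bytes_emitted=3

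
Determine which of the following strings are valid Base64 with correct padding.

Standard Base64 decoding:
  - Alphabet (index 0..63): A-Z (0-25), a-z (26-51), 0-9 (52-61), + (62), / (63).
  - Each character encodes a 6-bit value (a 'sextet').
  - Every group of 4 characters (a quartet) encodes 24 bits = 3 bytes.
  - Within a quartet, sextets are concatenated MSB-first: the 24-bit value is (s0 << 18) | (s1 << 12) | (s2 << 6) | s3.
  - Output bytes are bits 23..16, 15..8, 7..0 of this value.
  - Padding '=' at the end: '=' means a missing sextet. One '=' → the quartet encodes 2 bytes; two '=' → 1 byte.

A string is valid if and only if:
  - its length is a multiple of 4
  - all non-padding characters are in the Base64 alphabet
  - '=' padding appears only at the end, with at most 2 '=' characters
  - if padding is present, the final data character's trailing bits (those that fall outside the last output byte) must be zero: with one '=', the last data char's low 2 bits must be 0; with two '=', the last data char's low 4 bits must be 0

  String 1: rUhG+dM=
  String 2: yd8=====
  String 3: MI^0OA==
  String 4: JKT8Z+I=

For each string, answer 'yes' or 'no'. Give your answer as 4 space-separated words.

String 1: 'rUhG+dM=' → valid
String 2: 'yd8=====' → invalid (5 pad chars (max 2))
String 3: 'MI^0OA==' → invalid (bad char(s): ['^'])
String 4: 'JKT8Z+I=' → valid

Answer: yes no no yes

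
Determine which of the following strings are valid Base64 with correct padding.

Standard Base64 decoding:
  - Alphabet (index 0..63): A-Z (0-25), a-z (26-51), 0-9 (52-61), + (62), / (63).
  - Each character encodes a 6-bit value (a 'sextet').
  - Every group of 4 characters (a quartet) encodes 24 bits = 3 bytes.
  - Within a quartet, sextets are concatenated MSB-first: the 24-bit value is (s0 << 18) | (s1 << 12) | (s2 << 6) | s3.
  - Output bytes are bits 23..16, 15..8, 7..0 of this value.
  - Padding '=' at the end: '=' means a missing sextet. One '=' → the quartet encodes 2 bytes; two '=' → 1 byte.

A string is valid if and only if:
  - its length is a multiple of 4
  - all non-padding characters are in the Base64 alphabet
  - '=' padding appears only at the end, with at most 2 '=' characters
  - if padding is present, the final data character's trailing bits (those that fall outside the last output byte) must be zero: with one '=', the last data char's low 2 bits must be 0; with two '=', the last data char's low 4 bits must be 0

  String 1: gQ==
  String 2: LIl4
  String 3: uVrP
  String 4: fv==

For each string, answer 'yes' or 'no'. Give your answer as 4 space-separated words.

String 1: 'gQ==' → valid
String 2: 'LIl4' → valid
String 3: 'uVrP' → valid
String 4: 'fv==' → invalid (bad trailing bits)

Answer: yes yes yes no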